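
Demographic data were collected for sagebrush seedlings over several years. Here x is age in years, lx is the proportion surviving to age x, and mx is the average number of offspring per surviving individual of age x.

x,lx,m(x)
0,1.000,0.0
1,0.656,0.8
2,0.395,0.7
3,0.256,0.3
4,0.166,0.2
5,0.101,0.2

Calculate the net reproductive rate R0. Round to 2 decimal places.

lx·mx by age: 0, 0.5248, 0.2765, 0.0768, 0.0332, 0.0202
R0 = Σ lx·mx = 0.9315 → 0.93

0.93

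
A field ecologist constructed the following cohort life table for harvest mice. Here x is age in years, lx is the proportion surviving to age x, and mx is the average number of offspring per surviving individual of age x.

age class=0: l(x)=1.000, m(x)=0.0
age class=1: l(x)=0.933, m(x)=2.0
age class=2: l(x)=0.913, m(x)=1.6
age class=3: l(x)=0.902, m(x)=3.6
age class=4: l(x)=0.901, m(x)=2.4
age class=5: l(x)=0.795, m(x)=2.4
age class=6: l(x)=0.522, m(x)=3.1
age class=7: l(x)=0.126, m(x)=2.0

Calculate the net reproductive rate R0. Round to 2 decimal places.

12.51

lx·mx by age: 0, 1.866, 1.4608, 3.2472, 2.1624, 1.908, 1.6182, 0.252
R0 = Σ lx·mx = 12.5146 → 12.51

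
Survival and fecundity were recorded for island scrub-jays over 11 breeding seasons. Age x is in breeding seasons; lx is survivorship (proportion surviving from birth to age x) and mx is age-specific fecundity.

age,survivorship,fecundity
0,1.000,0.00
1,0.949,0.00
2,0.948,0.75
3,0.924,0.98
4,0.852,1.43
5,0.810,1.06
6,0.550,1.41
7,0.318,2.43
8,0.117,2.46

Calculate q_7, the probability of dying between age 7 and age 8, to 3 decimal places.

q_7 = (l_7 − l_8) / l_7 = (0.318 − 0.117) / 0.318
     = 0.201 / 0.318 = 0.632075… → 0.632

0.632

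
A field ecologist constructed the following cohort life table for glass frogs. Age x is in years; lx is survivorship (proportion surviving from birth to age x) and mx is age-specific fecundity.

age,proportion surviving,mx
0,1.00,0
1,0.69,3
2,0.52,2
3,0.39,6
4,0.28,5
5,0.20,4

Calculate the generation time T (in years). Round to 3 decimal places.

2.715

lx·mx: 0, 2.07, 1.04, 2.34, 1.4, 0.8 → R0 = 7.65
x·lx·mx: 0, 2.07, 2.08, 7.02, 5.6, 4 → Σ = 20.77
T = 20.77 / 7.65 = 2.715033… → 2.715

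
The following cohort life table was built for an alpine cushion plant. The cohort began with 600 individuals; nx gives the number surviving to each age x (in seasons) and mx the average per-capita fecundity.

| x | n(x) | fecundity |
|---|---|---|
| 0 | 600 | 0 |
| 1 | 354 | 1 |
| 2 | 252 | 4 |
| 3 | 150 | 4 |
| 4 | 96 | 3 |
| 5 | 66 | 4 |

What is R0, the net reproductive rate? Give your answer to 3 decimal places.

4.190

lx = nx/n0 = nx/600: 1, 0.59, 0.42, 0.25, 0.16, 0.11
lx·mx by age: 0, 0.59, 1.68, 1, 0.48, 0.44
R0 = Σ lx·mx = 4.19 → 4.190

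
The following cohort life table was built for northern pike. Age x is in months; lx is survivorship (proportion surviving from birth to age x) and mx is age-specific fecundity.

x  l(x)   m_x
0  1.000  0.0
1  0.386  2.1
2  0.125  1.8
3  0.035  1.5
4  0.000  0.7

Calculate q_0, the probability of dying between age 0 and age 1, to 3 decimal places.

0.614

q_0 = (l_0 − l_1) / l_0 = (1 − 0.386) / 1
     = 0.614 / 1 = 0.614 → 0.614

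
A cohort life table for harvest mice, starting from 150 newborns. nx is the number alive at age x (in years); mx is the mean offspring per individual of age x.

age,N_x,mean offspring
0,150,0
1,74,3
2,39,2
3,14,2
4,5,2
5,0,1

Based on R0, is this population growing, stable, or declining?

growing

lx = nx/n0 = nx/150: 1, 0.49333…, 0.26, 0.09333…, 0.03333…, 0
R0 = Σ lx·mx = 0 + 1.48… + 0.52 + 0.186667… + 0.066667… + 0 = 2.253333…
R0 > 1, so the population is growing.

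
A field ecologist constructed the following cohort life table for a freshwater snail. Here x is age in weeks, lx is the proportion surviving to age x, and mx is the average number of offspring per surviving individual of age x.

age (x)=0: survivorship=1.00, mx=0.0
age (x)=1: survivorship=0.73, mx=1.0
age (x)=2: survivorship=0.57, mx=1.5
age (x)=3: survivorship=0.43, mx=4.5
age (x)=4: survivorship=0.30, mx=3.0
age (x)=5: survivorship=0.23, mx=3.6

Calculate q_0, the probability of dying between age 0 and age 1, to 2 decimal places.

0.27

q_0 = (l_0 − l_1) / l_0 = (1 − 0.73) / 1
     = 0.27 / 1 = 0.27 → 0.27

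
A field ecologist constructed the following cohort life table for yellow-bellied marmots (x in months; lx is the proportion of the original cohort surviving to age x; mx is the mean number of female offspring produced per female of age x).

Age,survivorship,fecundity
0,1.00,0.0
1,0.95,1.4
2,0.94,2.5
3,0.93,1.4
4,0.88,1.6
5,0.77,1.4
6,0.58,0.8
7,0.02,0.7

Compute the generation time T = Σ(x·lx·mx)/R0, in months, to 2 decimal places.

3.00

lx·mx: 0, 1.33, 2.35, 1.302, 1.408, 1.078, 0.464, 0.014 → R0 = 7.946
x·lx·mx: 0, 1.33, 4.7, 3.906, 5.632, 5.39, 2.784, 0.098 → Σ = 23.84
T = 23.84 / 7.946 = 3.000252… → 3.00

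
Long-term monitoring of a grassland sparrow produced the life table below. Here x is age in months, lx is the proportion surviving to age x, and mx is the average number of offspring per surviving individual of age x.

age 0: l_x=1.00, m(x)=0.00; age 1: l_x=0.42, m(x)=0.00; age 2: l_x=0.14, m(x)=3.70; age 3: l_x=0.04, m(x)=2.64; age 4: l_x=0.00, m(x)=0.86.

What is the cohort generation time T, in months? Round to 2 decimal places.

lx·mx: 0, 0, 0.518, 0.1056, 0 → R0 = 0.6236
x·lx·mx: 0, 0, 1.036, 0.3168, 0 → Σ = 1.3528
T = 1.3528 / 0.6236 = 2.169339… → 2.17

2.17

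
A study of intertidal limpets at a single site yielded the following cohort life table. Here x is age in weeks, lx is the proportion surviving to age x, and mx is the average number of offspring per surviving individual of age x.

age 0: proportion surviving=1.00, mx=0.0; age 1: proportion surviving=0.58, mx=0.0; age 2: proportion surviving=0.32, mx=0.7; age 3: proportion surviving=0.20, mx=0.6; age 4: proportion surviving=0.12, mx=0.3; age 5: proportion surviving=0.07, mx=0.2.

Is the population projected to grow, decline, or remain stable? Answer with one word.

declining

R0 = Σ lx·mx = 0 + 0 + 0.224 + 0.12 + 0.036 + 0.014 = 0.394
R0 < 1, so the population is declining.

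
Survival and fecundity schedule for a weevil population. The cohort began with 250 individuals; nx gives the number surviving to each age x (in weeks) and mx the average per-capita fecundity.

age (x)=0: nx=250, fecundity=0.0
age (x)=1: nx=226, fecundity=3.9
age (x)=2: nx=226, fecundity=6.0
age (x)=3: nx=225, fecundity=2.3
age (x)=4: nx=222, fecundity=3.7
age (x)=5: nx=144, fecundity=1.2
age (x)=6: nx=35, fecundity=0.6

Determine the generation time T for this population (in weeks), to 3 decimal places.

2.499

lx = nx/n0 = nx/250: 1, 0.904, 0.904, 0.9, 0.888, 0.576, 0.14
lx·mx: 0, 3.5256, 5.424, 2.07, 3.2856, 0.6912, 0.084 → R0 = 15.0804
x·lx·mx: 0, 3.5256, 10.848, 6.21, 13.1424, 3.456, 0.504 → Σ = 37.686
T = 37.686 / 15.0804 = 2.499005… → 2.499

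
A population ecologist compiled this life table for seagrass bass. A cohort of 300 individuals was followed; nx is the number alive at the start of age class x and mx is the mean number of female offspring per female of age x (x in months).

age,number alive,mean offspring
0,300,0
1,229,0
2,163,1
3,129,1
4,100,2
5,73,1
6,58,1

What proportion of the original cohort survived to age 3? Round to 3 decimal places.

l_3 = n_3/n_0 = 129/300 = 0.43 → 0.430

0.430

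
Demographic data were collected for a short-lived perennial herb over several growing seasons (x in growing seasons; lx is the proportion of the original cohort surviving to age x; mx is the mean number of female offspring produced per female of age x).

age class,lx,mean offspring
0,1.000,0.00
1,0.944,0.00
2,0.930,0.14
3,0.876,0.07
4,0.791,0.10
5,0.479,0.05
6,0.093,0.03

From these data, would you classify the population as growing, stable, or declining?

declining

R0 = Σ lx·mx = 0 + 0 + 0.1302 + 0.06132 + 0.0791 + 0.02395 + 0.00279 = 0.29736
R0 < 1, so the population is declining.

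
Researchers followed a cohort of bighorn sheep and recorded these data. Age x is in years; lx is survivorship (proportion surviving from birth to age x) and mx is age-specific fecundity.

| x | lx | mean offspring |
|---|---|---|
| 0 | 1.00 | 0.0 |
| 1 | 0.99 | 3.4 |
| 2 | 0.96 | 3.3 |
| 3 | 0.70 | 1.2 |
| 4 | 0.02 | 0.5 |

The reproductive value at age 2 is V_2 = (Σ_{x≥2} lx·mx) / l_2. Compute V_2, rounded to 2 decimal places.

4.19

lx·mx for x ≥ 2: 3.168, 0.84, 0.01 → sum = 4.018
V_2 = 4.018 / l_2 = 4.018 / 0.96 = 4.185417… → 4.19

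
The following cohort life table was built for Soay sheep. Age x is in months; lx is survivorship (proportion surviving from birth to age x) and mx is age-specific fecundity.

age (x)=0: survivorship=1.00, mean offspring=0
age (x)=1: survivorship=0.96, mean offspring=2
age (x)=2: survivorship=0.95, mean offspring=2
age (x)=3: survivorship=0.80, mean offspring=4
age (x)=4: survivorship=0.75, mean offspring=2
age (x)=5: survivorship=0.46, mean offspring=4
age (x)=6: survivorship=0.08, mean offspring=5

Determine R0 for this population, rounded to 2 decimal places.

10.76

lx·mx by age: 0, 1.92, 1.9, 3.2, 1.5, 1.84, 0.4
R0 = Σ lx·mx = 10.76 → 10.76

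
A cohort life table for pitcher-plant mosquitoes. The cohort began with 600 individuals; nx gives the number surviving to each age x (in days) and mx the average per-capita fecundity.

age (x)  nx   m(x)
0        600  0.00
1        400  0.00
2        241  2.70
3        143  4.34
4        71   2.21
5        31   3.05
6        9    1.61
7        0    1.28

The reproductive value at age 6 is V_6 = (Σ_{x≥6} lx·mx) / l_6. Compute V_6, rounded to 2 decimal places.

1.61

lx = nx/n0 = nx/600: 1, 0.66667…, 0.40167…, 0.23833…, 0.11833…, 0.05167…, 0.015, 0
lx·mx for x ≥ 6: 0.02415, 0 → sum = 0.02415
V_6 = 0.02415 / l_6 = 0.02415 / 0.015 = 1.61 → 1.61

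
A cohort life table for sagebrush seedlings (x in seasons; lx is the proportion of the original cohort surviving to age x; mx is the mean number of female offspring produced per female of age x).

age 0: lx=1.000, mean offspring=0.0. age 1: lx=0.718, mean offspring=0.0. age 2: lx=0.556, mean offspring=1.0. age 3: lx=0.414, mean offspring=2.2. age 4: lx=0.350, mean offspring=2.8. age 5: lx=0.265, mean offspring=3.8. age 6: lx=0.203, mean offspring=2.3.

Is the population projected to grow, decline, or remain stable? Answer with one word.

growing

R0 = Σ lx·mx = 0 + 0 + 0.556 + 0.9108 + 0.98 + 1.007 + 0.4669 = 3.9207
R0 > 1, so the population is growing.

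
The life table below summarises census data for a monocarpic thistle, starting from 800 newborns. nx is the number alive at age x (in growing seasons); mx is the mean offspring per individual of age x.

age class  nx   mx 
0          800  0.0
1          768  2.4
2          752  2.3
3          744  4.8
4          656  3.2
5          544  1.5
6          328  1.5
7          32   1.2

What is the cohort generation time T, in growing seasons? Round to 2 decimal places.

2.99

lx = nx/n0 = nx/800: 1, 0.96, 0.94, 0.93, 0.82, 0.68, 0.41, 0.04
lx·mx: 0, 2.304, 2.162, 4.464, 2.624, 1.02, 0.615, 0.048 → R0 = 13.237
x·lx·mx: 0, 2.304, 4.324, 13.392, 10.496, 5.1, 3.69, 0.336 → Σ = 39.642
T = 39.642 / 13.237 = 2.994787… → 2.99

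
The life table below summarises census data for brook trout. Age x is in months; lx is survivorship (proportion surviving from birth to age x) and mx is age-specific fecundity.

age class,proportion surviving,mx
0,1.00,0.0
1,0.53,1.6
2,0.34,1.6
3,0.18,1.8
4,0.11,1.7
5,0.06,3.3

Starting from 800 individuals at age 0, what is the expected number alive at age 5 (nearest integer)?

Expected survivors = N0 · l_5 = 800 × 0.06 = 48 → 48

48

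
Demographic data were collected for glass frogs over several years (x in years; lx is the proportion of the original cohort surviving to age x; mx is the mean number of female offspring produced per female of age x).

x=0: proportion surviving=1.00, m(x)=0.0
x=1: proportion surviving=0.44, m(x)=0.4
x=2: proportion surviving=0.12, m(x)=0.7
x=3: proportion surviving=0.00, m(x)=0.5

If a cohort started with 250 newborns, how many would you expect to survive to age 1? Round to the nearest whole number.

Expected survivors = N0 · l_1 = 250 × 0.44 = 110 → 110

110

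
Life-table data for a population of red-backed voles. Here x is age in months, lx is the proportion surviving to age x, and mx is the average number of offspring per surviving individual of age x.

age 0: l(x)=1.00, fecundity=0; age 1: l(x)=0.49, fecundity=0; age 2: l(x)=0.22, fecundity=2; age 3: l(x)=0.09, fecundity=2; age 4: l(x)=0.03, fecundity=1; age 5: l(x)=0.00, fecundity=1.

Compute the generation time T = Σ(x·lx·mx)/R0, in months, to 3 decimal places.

lx·mx: 0, 0, 0.44, 0.18, 0.03, 0 → R0 = 0.65
x·lx·mx: 0, 0, 0.88, 0.54, 0.12, 0 → Σ = 1.54
T = 1.54 / 0.65 = 2.369231… → 2.369

2.369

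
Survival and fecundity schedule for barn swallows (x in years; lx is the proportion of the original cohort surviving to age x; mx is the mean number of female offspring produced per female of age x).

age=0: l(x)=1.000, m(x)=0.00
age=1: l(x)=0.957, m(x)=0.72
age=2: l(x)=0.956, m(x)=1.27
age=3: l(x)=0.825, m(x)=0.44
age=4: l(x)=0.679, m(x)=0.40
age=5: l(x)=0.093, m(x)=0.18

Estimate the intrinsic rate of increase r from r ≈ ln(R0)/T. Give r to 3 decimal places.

R0 = Σ lx·mx = 0 + 0.68904 + 1.21412 + 0.363 + 0.2716 + 0.01674 = 2.5545
Σ x·lx·mx = 5.37638; T = 5.37638/2.5545 = 2.10467…
r ≈ ln(R0)/T = ln(2.5545)/2.10467… = 0.44561… → 0.446

0.446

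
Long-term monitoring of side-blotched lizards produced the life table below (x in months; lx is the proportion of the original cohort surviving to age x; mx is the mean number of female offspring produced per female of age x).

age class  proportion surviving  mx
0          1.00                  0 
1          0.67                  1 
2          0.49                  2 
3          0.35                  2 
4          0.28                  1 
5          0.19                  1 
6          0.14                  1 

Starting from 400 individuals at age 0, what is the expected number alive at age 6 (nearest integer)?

Expected survivors = N0 · l_6 = 400 × 0.14 = 56 → 56

56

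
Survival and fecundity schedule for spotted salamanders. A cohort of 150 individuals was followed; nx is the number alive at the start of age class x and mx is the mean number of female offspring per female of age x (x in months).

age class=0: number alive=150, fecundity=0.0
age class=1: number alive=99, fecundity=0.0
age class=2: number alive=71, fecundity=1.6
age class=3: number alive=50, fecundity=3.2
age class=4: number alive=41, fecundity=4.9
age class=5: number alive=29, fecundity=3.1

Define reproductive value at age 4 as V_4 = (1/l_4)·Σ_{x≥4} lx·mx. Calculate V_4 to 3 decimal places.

lx = nx/n0 = nx/150: 1, 0.66, 0.47333…, 0.33333…, 0.27333…, 0.19333…
lx·mx for x ≥ 4: 1.339333…, 0.599333… → sum = 1.938667…
V_4 = 1.938667… / l_4 = 1.938667… / 0.273333… = 7.092683… → 7.093

7.093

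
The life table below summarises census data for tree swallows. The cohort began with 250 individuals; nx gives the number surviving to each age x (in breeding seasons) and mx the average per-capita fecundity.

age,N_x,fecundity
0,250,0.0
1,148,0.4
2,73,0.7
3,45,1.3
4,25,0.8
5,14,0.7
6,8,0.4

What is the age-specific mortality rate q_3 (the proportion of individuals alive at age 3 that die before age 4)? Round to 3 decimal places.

lx = nx/n0 = nx/250: 1, 0.592, 0.292, 0.18, 0.1, 0.056, 0.032
q_3 = (l_3 − l_4) / l_3 = (0.18 − 0.1) / 0.18
     = 0.08 / 0.18 = 0.444444… → 0.444

0.444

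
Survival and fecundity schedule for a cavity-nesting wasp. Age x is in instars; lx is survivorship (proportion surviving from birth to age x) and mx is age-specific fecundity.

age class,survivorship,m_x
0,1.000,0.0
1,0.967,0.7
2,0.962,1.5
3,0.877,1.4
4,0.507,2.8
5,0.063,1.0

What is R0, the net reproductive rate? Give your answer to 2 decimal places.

4.83

lx·mx by age: 0, 0.6769, 1.443, 1.2278, 1.4196, 0.063
R0 = Σ lx·mx = 4.8303 → 4.83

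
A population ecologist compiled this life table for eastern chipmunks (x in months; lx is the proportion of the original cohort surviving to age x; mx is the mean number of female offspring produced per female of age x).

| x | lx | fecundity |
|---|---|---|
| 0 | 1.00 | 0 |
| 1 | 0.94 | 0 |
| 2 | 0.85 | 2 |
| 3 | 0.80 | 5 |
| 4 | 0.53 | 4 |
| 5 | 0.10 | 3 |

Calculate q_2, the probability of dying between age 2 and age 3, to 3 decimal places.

q_2 = (l_2 − l_3) / l_2 = (0.85 − 0.8) / 0.85
     = 0.05 / 0.85 = 0.058824… → 0.059

0.059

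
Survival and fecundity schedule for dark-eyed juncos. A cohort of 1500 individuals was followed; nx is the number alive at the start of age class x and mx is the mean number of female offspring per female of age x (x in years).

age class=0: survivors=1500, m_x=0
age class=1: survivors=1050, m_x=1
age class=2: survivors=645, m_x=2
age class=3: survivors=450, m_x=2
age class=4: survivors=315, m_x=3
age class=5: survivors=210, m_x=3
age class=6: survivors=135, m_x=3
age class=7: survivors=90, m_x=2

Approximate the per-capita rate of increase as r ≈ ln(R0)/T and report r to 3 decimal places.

lx = nx/n0 = nx/1500: 1, 0.7, 0.43, 0.3, 0.21, 0.14, 0.09, 0.06
R0 = Σ lx·mx = 0 + 0.7 + 0.86 + 0.6 + 0.63 + 0.42 + 0.27 + 0.12 = 3.6
Σ x·lx·mx = 11.3; T = 11.3/3.6 = 3.13889…
r ≈ ln(R0)/T = ln(3.6)/3.13889… = 0.40809… → 0.408

0.408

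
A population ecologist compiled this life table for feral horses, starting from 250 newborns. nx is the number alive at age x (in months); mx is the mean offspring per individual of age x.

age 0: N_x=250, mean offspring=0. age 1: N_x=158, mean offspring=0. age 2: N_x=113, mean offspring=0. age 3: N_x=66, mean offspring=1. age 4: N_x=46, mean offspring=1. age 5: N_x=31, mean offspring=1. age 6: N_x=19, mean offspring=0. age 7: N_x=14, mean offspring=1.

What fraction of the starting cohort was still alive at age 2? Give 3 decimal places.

0.452

l_2 = n_2/n_0 = 113/250 = 0.452 → 0.452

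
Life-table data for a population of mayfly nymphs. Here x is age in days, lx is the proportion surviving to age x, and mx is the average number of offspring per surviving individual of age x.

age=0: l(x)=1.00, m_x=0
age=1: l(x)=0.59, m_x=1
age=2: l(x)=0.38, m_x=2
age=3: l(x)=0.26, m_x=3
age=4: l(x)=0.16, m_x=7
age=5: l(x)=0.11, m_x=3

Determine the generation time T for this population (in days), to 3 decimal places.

2.955

lx·mx: 0, 0.59, 0.76, 0.78, 1.12, 0.33 → R0 = 3.58
x·lx·mx: 0, 0.59, 1.52, 2.34, 4.48, 1.65 → Σ = 10.58
T = 10.58 / 3.58 = 2.955307… → 2.955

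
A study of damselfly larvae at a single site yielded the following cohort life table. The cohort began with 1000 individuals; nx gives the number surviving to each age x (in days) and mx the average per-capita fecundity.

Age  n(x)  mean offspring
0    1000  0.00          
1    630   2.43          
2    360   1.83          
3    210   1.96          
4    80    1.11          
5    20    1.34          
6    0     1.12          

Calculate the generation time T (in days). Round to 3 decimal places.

lx = nx/n0 = nx/1000: 1, 0.63, 0.36, 0.21, 0.08, 0.02, 0
lx·mx: 0, 1.5309, 0.6588, 0.4116, 0.0888, 0.0268, 0 → R0 = 2.7169
x·lx·mx: 0, 1.5309, 1.3176, 1.2348, 0.3552, 0.134, 0 → Σ = 4.5725
T = 4.5725 / 2.7169 = 1.682984… → 1.683

1.683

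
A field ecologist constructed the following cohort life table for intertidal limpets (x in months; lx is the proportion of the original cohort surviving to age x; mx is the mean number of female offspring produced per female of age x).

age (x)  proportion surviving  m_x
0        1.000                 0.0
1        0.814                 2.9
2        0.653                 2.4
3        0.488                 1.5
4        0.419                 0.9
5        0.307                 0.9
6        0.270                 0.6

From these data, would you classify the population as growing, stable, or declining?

growing

R0 = Σ lx·mx = 0 + 2.3606 + 1.5672 + 0.732 + 0.3771 + 0.2763 + 0.162 = 5.4752
R0 > 1, so the population is growing.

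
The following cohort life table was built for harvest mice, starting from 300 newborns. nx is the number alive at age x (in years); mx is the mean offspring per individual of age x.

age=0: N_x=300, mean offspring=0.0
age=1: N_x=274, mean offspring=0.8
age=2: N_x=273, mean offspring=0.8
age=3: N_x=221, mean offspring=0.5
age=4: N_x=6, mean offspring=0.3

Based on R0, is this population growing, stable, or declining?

lx = nx/n0 = nx/300: 1, 0.91333…, 0.91, 0.73667…, 0.02
R0 = Σ lx·mx = 0 + 0.730667… + 0.728 + 0.368333… + 0.006 = 1.833…
R0 > 1, so the population is growing.

growing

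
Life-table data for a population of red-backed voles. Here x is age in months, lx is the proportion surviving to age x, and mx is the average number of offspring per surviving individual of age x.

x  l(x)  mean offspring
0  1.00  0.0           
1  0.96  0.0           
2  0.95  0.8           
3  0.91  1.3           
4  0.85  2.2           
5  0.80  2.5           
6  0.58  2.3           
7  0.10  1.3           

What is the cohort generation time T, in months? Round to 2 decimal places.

4.32

lx·mx: 0, 0, 0.76, 1.183, 1.87, 2, 1.334, 0.13 → R0 = 7.277
x·lx·mx: 0, 0, 1.52, 3.549, 7.48, 10, 8.004, 0.91 → Σ = 31.463
T = 31.463 / 7.277 = 4.323622… → 4.32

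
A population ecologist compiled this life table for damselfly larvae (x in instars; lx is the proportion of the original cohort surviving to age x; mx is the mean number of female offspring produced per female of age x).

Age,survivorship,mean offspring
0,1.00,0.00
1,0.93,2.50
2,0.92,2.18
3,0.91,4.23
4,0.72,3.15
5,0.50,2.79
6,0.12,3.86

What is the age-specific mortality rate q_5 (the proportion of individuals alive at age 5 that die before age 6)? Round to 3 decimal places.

0.760

q_5 = (l_5 − l_6) / l_5 = (0.5 − 0.12) / 0.5
     = 0.38 / 0.5 = 0.76 → 0.760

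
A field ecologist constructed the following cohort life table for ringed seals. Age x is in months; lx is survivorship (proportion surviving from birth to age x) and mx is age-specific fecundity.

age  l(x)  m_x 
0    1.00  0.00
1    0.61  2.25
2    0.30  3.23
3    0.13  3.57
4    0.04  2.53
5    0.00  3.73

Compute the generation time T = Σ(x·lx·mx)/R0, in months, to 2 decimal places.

1.76

lx·mx: 0, 1.3725, 0.969, 0.4641, 0.1012, 0 → R0 = 2.9068
x·lx·mx: 0, 1.3725, 1.938, 1.3923, 0.4048, 0 → Σ = 5.1076
T = 5.1076 / 2.9068 = 1.757121… → 1.76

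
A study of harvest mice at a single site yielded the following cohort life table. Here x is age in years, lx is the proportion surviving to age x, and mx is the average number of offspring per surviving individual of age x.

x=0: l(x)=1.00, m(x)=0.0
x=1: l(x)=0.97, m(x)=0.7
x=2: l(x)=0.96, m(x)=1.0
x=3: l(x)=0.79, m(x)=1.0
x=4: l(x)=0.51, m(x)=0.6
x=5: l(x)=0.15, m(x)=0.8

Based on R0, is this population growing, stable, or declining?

R0 = Σ lx·mx = 0 + 0.679 + 0.96 + 0.79 + 0.306 + 0.12 = 2.855
R0 > 1, so the population is growing.

growing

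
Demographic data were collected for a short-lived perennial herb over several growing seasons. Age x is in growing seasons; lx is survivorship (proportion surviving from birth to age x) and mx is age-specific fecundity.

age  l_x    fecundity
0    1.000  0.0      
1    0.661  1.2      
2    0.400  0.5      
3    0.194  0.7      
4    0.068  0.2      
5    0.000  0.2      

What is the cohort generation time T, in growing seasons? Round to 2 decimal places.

lx·mx: 0, 0.7932, 0.2, 0.1358, 0.0136, 0 → R0 = 1.1426
x·lx·mx: 0, 0.7932, 0.4, 0.4074, 0.0544, 0 → Σ = 1.655
T = 1.655 / 1.1426 = 1.448451… → 1.45

1.45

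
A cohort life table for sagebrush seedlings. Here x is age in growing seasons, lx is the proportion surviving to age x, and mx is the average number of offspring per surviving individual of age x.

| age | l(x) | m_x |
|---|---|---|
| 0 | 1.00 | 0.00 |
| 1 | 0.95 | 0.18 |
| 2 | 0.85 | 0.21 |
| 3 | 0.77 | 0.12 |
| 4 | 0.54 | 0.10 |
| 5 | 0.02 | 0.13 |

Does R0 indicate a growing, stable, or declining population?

R0 = Σ lx·mx = 0 + 0.171 + 0.1785 + 0.0924 + 0.054 + 0.0026 = 0.4985
R0 < 1, so the population is declining.

declining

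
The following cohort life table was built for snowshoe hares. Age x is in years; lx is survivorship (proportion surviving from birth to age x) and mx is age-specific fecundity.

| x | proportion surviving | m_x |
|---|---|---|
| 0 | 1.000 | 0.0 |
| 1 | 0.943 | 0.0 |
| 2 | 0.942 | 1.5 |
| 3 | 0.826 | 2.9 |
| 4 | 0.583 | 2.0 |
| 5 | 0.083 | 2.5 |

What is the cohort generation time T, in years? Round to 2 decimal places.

lx·mx: 0, 0, 1.413, 2.3954, 1.166, 0.2075 → R0 = 5.1819
x·lx·mx: 0, 0, 2.826, 7.1862, 4.664, 1.0375 → Σ = 15.7137
T = 15.7137 / 5.1819 = 3.032421… → 3.03

3.03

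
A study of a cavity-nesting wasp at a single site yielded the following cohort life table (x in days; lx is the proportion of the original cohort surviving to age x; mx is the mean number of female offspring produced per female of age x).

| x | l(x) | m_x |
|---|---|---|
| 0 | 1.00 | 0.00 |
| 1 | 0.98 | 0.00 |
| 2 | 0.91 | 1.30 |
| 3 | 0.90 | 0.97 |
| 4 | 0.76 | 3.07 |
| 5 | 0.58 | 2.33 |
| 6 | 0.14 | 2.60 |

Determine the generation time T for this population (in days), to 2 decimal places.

3.81

lx·mx: 0, 0, 1.183, 0.873, 2.3332, 1.3514, 0.364 → R0 = 6.1046
x·lx·mx: 0, 0, 2.366, 2.619, 9.3328, 6.757, 2.184 → Σ = 23.2588
T = 23.2588 / 6.1046 = 3.810045… → 3.81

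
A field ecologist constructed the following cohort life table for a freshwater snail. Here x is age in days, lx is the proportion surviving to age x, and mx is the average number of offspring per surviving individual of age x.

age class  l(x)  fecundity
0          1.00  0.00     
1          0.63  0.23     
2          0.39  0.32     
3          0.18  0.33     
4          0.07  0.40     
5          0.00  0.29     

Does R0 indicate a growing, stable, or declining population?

R0 = Σ lx·mx = 0 + 0.1449 + 0.1248 + 0.0594 + 0.028 + 0 = 0.3571
R0 < 1, so the population is declining.

declining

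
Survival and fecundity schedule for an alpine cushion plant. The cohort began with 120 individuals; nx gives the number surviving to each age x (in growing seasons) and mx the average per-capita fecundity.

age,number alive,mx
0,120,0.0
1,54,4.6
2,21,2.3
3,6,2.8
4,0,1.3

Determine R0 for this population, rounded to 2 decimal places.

lx = nx/n0 = nx/120: 1, 0.45, 0.175, 0.05, 0
lx·mx by age: 0, 2.07, 0.4025, 0.14, 0
R0 = Σ lx·mx = 2.6125 → 2.61

2.61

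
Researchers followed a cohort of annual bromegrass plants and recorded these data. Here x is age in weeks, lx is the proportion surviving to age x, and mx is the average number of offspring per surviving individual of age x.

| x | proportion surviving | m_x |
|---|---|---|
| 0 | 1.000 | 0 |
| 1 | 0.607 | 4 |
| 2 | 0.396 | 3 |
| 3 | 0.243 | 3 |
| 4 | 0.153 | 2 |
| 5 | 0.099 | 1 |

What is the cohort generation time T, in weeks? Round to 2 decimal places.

1.83

lx·mx: 0, 2.428, 1.188, 0.729, 0.306, 0.099 → R0 = 4.75
x·lx·mx: 0, 2.428, 2.376, 2.187, 1.224, 0.495 → Σ = 8.71
T = 8.71 / 4.75 = 1.833684… → 1.83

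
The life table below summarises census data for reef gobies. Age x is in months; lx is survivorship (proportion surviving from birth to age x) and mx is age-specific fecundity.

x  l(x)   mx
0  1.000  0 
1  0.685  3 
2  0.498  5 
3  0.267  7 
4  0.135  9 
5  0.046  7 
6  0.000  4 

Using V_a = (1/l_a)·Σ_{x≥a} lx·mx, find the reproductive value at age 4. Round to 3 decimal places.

lx·mx for x ≥ 4: 1.215, 0.322, 0 → sum = 1.537
V_4 = 1.537 / l_4 = 1.537 / 0.135 = 11.385185… → 11.385

11.385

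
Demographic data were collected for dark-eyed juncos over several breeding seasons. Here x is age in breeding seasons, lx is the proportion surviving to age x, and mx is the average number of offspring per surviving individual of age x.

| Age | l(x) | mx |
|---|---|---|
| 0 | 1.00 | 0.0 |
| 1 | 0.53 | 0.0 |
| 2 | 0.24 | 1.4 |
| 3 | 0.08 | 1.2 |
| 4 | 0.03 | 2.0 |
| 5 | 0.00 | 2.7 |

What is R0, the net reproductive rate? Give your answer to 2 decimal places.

lx·mx by age: 0, 0, 0.336, 0.096, 0.06, 0
R0 = Σ lx·mx = 0.492 → 0.49

0.49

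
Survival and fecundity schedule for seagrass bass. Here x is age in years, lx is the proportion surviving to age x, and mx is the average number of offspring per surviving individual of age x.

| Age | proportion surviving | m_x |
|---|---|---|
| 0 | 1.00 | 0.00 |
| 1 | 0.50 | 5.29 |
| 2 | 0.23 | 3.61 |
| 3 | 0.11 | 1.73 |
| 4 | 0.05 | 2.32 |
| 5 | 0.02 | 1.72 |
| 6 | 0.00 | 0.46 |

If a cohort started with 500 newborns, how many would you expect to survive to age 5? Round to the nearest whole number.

Expected survivors = N0 · l_5 = 500 × 0.02 = 10 → 10

10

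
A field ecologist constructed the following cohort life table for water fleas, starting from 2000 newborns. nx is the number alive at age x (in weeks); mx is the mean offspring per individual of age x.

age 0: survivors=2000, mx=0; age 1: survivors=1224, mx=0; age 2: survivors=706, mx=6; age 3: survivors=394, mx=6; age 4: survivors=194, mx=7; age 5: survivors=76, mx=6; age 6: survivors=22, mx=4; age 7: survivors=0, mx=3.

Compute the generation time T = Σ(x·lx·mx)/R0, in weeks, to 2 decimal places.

2.80

lx = nx/n0 = nx/2000: 1, 0.612, 0.353, 0.197, 0.097, 0.038, 0.011, 0
lx·mx: 0, 0, 2.118, 1.182, 0.679, 0.228, 0.044, 0 → R0 = 4.251
x·lx·mx: 0, 0, 4.236, 3.546, 2.716, 1.14, 0.264, 0 → Σ = 11.902
T = 11.902 / 4.251 = 2.799812… → 2.80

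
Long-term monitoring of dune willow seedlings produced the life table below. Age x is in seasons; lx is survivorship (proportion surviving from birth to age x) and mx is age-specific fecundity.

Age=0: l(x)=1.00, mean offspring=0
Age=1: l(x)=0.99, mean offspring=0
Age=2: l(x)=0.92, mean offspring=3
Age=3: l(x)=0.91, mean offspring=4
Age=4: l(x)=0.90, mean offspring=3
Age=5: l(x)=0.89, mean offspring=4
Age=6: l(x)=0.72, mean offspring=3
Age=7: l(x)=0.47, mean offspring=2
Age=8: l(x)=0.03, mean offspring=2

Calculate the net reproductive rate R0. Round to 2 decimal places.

lx·mx by age: 0, 0, 2.76, 3.64, 2.7, 3.56, 2.16, 0.94, 0.06
R0 = Σ lx·mx = 15.82 → 15.82

15.82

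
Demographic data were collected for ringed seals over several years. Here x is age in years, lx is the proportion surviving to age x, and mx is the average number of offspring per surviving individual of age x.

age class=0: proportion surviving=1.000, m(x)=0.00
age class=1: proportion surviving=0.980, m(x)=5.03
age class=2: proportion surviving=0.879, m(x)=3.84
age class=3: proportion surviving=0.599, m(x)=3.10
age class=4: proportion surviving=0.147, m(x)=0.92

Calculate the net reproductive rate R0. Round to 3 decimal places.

10.297

lx·mx by age: 0, 4.9294, 3.37536, 1.8569, 0.13524
R0 = Σ lx·mx = 10.2969 → 10.297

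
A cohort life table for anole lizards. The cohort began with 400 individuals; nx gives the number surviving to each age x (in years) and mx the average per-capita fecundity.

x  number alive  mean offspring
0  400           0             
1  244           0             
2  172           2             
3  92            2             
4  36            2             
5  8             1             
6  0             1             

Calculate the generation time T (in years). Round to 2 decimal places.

lx = nx/n0 = nx/400: 1, 0.61, 0.43, 0.23, 0.09, 0.02, 0
lx·mx: 0, 0, 0.86, 0.46, 0.18, 0.02, 0 → R0 = 1.52
x·lx·mx: 0, 0, 1.72, 1.38, 0.72, 0.1, 0 → Σ = 3.92
T = 3.92 / 1.52 = 2.578947… → 2.58

2.58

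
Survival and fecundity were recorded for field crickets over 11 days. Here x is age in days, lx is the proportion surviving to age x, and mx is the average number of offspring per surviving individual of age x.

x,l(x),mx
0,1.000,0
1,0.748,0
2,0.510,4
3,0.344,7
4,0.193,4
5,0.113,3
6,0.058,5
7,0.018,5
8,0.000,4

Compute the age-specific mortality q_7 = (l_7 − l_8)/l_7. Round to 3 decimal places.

1.000

q_7 = (l_7 − l_8) / l_7 = (0.018 − 0) / 0.018
     = 0.018 / 0.018 = 1 → 1.000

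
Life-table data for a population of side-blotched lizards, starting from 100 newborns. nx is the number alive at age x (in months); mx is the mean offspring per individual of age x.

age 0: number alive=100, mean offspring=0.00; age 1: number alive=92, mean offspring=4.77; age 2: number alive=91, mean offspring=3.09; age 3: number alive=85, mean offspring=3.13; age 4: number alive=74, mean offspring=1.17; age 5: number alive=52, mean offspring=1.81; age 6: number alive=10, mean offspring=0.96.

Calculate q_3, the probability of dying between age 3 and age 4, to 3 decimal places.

lx = nx/n0 = nx/100: 1, 0.92, 0.91, 0.85, 0.74, 0.52, 0.1
q_3 = (l_3 − l_4) / l_3 = (0.85 − 0.74) / 0.85
     = 0.11 / 0.85 = 0.129412… → 0.129

0.129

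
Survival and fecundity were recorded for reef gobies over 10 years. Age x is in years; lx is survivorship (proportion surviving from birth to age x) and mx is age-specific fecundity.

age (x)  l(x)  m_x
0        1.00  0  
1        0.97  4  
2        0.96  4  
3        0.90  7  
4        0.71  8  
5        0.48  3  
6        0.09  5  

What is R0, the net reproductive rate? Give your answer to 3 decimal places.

lx·mx by age: 0, 3.88, 3.84, 6.3, 5.68, 1.44, 0.45
R0 = Σ lx·mx = 21.59 → 21.590

21.590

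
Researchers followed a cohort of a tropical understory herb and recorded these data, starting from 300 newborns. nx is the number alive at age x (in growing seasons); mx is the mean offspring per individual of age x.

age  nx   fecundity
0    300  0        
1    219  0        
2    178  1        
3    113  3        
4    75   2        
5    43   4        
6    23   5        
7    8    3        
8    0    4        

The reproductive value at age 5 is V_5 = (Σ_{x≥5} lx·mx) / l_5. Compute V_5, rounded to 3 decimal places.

lx = nx/n0 = nx/300: 1, 0.73, 0.59333…, 0.37667…, 0.25, 0.14333…, 0.07667…, 0.02667…, 0
lx·mx for x ≥ 5: 0.573333…, 0.383333…, 0.08…, 0 → sum = 1.036667…
V_5 = 1.036667… / l_5 = 1.036667… / 0.143333… = 7.232558… → 7.233

7.233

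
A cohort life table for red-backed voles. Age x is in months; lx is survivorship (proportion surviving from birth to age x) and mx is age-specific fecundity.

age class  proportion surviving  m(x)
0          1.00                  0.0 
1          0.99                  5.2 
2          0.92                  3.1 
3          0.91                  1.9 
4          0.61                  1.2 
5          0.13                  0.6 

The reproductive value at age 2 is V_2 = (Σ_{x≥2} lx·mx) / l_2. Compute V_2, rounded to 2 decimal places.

5.86

lx·mx for x ≥ 2: 2.852, 1.729, 0.732, 0.078 → sum = 5.391
V_2 = 5.391 / l_2 = 5.391 / 0.92 = 5.859783… → 5.86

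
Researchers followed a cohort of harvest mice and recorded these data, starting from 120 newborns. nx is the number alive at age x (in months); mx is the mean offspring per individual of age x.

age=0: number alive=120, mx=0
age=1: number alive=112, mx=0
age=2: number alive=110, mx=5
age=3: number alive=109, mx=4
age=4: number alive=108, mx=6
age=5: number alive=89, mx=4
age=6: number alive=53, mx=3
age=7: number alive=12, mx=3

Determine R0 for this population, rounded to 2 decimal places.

18.21

lx = nx/n0 = nx/120: 1, 0.93333…, 0.91667…, 0.90833…, 0.9, 0.74167…, 0.44167…, 0.1
lx·mx by age: 0, 0, 4.583333…, 3.633333…, 5.4, 2.966667…, 1.325…, 0.3
R0 = Σ lx·mx = 18.208333… → 18.21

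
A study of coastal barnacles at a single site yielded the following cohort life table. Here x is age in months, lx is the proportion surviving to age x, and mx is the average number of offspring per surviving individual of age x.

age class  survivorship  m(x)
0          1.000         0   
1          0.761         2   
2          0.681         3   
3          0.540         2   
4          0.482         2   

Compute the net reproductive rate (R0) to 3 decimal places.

5.609

lx·mx by age: 0, 1.522, 2.043, 1.08, 0.964
R0 = Σ lx·mx = 5.609 → 5.609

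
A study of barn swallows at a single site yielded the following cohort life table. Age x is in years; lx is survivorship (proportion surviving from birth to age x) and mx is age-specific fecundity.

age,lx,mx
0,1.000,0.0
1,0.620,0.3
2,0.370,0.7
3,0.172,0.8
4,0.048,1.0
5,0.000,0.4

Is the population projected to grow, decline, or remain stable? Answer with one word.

declining

R0 = Σ lx·mx = 0 + 0.186 + 0.259 + 0.1376 + 0.048 + 0 = 0.6306
R0 < 1, so the population is declining.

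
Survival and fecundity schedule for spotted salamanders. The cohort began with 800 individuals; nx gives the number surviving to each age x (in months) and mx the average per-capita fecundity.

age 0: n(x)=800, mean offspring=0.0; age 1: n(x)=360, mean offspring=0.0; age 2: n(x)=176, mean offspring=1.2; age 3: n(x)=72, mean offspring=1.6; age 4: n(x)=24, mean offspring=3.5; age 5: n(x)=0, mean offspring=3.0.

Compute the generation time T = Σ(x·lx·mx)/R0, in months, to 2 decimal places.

lx = nx/n0 = nx/800: 1, 0.45, 0.22, 0.09, 0.03, 0
lx·mx: 0, 0, 0.264, 0.144, 0.105, 0 → R0 = 0.513
x·lx·mx: 0, 0, 0.528, 0.432, 0.42, 0 → Σ = 1.38
T = 1.38 / 0.513 = 2.690058… → 2.69

2.69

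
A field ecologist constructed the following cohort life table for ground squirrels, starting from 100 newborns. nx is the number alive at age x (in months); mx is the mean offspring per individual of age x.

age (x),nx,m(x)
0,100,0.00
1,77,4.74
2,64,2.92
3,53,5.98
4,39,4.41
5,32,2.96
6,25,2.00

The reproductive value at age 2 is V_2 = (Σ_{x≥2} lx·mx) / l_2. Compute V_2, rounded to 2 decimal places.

lx = nx/n0 = nx/100: 1, 0.77, 0.64, 0.53, 0.39, 0.32, 0.25
lx·mx for x ≥ 2: 1.8688, 3.1694, 1.7199, 0.9472, 0.5 → sum = 8.2053
V_2 = 8.2053 / l_2 = 8.2053 / 0.64 = 12.820781… → 12.82

12.82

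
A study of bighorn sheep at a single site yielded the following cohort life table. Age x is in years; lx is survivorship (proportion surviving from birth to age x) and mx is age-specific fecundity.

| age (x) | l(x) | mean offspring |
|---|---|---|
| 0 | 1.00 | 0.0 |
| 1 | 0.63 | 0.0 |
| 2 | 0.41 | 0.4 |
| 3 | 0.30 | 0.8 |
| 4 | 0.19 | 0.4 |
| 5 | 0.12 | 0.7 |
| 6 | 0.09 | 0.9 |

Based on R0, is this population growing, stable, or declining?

R0 = Σ lx·mx = 0 + 0 + 0.164 + 0.24 + 0.076 + 0.084 + 0.081 = 0.645
R0 < 1, so the population is declining.

declining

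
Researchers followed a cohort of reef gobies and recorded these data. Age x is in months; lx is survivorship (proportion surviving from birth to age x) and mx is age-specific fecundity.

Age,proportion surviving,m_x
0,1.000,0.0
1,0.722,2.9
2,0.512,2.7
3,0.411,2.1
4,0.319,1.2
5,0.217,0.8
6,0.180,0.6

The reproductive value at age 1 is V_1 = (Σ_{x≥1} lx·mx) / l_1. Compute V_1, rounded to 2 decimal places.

lx·mx for x ≥ 1: 2.0938, 1.3824, 0.8631, 0.3828, 0.1736, 0.108 → sum = 5.0037
V_1 = 5.0037 / l_1 = 5.0037 / 0.722 = 6.930332… → 6.93

6.93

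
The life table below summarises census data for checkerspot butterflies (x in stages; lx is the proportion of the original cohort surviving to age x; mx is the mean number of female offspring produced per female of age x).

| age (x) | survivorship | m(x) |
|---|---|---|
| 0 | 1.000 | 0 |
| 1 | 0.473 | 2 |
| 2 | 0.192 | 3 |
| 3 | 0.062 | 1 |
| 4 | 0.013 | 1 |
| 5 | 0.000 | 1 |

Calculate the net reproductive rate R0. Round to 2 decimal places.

1.60

lx·mx by age: 0, 0.946, 0.576, 0.062, 0.013, 0
R0 = Σ lx·mx = 1.597 → 1.60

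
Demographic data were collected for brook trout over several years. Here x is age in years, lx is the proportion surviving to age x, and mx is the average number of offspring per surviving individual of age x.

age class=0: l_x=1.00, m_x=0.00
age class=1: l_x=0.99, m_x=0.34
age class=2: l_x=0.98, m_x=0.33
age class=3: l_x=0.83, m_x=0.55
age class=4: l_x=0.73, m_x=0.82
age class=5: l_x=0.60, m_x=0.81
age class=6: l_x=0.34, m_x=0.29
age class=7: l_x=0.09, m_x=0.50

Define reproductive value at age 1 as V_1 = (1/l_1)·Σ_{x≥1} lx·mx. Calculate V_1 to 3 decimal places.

2.368

lx·mx for x ≥ 1: 0.3366, 0.3234, 0.4565, 0.5986, 0.486, 0.0986, 0.045 → sum = 2.3447
V_1 = 2.3447 / l_1 = 2.3447 / 0.99 = 2.368384… → 2.368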